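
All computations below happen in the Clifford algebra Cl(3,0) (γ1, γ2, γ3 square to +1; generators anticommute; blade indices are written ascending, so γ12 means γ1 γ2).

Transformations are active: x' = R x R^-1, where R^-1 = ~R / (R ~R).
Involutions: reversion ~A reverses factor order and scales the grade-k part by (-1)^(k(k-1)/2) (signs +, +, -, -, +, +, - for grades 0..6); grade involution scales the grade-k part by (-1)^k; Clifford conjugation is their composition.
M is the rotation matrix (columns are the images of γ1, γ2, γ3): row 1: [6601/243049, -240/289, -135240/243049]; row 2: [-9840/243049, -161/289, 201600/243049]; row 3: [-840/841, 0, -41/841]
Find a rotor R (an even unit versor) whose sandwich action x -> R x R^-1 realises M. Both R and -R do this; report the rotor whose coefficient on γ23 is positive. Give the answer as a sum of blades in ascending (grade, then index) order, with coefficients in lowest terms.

Method: write R = a + b12*γ12 + b13*γ13 + b23*γ23 with a^2 + b12^2 + b13^2 + b23^2 = 1 (so R^-1 = ~R). Expanding the columns R e_j ~R gives tr M = 4a^2 - 1 and, from the antisymmetric part, M21 - M12 = -4a*b12, M13 - M31 = 4a*b13, M32 - M23 = -4a*b23.
Here tr M = -140649/243049, so a^2 = (1 + tr M)/4 = 25600/243049 and a = ±160/493. Taking a = 160/493: M21 - M12 = 192000/243049, M13 - M31 = 107520/243049, M32 - M23 = -201600/243049, giving b12 = -300/493, b13 = 168/493, b23 = 315/493, i.e. R = 160/493 - 300/493*γ12 + 168/493*γ13 + 315/493*γ23.
Its γ23 coefficient is already positive.
Answer: 160/493 - 300/493*γ12 + 168/493*γ13 + 315/493*γ23. Recall the cover is two-to-one: with M of trace -140649/243049, both preimages act alike, and the stated γ23 sign chooses the sheet.


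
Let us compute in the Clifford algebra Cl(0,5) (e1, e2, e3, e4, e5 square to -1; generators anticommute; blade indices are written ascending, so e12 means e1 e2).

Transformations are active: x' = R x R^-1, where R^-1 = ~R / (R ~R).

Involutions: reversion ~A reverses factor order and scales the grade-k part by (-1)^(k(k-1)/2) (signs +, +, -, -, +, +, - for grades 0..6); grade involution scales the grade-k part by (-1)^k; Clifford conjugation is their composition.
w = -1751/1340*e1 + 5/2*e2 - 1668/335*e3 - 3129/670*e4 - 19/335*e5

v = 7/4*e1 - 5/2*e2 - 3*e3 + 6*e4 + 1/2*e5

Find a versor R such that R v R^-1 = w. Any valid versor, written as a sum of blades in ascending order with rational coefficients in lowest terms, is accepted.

Key observation: q(v) = q(w) = -873/16 (sandwiches preserve the norm), so R = v + w = 297/670*e1 - 2673/335*e3 + 891/670*e4 + 297/670*e5 works whenever it is invertible — the component of v along it is kept and (v - w)/2 reverses, sending v to w.
Answer: 297/670*e1 - 2673/335*e3 + 891/670*e4 + 297/670*e5


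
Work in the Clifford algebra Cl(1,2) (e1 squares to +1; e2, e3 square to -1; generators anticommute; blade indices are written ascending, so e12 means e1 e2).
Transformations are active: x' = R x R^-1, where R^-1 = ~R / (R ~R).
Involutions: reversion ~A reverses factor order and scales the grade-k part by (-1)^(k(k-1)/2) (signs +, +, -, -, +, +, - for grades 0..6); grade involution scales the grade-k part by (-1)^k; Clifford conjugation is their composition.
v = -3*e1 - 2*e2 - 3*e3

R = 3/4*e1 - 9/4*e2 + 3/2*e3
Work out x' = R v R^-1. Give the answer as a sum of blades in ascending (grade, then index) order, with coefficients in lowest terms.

~R = 3/4*e1 - 9/4*e2 + 3/2*e3, and R ~R = -27/4, so R^-1 = ~R / (-27/4).
R v = -9/4 - 33/4*e12 + 9/4*e13 + 39/4*e23
Answer: 7/2*e1 + 1/2*e2 + 4*e3


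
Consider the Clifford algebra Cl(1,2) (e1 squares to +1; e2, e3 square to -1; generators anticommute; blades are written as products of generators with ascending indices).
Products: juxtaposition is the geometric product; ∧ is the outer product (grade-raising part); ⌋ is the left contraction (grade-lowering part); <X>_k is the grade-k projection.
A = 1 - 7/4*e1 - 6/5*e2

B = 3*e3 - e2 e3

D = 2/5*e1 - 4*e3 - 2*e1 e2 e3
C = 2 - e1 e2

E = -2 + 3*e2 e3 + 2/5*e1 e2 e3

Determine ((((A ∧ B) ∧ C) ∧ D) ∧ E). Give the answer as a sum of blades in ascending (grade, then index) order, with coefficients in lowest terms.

step 1: 3*e3 - 21/4*e1 e3 - 23/5*e2 e3 + 7/4*e1 e2 e3
step 2: 6*e3 - 21/2*e1 e3 - 46/5*e2 e3 + 1/2*e1 e2 e3
step 3: -12/5*e1 e3 - 92/25*e1 e2 e3
step 4: 24/5*e1 e3 + 184/25*e1 e2 e3
Answer: 24/5*e1 e3 + 184/25*e1 e2 e3


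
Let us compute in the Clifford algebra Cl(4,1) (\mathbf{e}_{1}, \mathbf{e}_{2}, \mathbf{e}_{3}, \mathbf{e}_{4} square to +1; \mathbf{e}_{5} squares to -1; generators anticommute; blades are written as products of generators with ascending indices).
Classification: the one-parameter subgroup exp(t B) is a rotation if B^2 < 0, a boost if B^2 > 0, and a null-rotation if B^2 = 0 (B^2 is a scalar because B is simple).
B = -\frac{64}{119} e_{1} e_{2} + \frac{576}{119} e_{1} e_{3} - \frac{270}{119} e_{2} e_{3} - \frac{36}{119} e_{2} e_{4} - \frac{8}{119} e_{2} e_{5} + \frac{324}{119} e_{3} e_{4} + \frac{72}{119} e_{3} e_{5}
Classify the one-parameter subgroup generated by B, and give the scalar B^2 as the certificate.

B^2 term by term: the squares give (-\frac{64}{119})^2*(e_{1} e_{2})^2 + (\frac{576}{119})^2*(e_{1} e_{3})^2 + (-\frac{270}{119})^2*(e_{2} e_{3})^2 + (-\frac{36}{119})^2*(e_{2} e_{4})^2 + (-\frac{8}{119})^2*(e_{2} e_{5})^2 + (\frac{324}{119})^2*(e_{3} e_{4})^2 + (\frac{72}{119})^2*(e_{3} e_{5})^2 = \frac{4096}{14161}*(-1) + \frac{331776}{14161}*(-1) + \frac{72900}{14161}*(-1) + \frac{1296}{14161}*(-1) + \frac{64}{14161}*(+1) + \frac{104976}{14161}*(-1) + \frac{5184}{14161}*(+1) = -36 (each basis 2-blade squares to minus the product of its generators' squares); cross terms between blades sharing an index anticommute and cancel; the commuting (index-disjoint) pairs give grade-4 terms 2*c*c'*(blade product), which cancel blade by blade — e_{1} e_{2} e_{3} e_{4}: -\frac{41472}{14161} + \frac{41472}{14161} = 0; e_{1} e_{2} e_{3} e_{5}: -\frac{9216}{14161} + \frac{9216}{14161} = 0; e_{2} e_{3} e_{4} e_{5}: \frac{5184}{14161} - \frac{5184}{14161} = 0 — confirming B is simple. So B^2 = -36.
Answer: rotation, certificate B^2 = -36. Why this suffices: the scalar -36 survives any versor conjugation, so its sign alone determines the class however B is presented.


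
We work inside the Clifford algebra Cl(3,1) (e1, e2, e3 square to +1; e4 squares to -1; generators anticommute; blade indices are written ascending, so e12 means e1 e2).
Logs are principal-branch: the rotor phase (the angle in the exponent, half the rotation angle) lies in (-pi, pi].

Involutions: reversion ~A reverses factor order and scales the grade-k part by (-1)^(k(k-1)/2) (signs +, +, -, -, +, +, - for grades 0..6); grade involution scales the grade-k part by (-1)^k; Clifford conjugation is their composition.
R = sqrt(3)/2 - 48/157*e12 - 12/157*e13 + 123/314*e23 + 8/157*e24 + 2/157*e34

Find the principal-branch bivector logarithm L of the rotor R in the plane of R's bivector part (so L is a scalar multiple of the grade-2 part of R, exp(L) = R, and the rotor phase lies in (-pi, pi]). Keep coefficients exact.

The scalar part of R is sqrt(3)/2, which pins the rotor phase on the principal branch; dividing the bivector part by the sine of that phase recovers the unit plane, and L is the phase times that plane.
Concretely: cos(phase) = sqrt(3)/2 gives phase = ±pi/6, and since phase/sin(phase) is even the sign is immaterial: L = (phase/sin(phase)) * <R>_2 = (pi/3) * <R>_2.
Answer: -16*pi/157*e12 - 4*pi/157*e13 + 41*pi/314*e23 + 8*pi/471*e24 + 2*pi/471*e34


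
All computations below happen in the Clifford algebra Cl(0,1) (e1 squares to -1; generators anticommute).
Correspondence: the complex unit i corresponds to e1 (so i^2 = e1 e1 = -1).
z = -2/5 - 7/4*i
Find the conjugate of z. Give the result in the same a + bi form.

In blades: z = -2/5 - 7/4*e1.
Conjugation here is Clifford conjugation: the scalar is fixed and the grade-1 and grade-2 blades all flip sign, giving -2/5 + 7/4*e1; translating back:
Answer: -2/5 + 7/4*i


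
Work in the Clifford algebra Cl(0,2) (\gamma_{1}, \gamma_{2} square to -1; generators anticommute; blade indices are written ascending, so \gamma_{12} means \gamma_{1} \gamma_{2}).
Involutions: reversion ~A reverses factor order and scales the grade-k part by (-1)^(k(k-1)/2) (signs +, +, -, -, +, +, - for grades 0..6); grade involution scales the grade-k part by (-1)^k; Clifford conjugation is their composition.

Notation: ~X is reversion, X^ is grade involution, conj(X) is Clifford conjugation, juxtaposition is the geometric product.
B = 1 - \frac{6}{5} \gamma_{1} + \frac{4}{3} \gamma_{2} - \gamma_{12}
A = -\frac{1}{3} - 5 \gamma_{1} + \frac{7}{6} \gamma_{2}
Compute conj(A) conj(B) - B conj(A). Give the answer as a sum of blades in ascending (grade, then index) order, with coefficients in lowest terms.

first term: -\frac{71}{9} + \frac{103}{30} \gamma_{1} - \frac{103}{18} \gamma_{2} - \frac{28}{5} \gamma_{12}
second term: \frac{65}{9} + \frac{127}{30} \gamma_{1} - \frac{119}{18} \gamma_{2} - \frac{74}{15} \gamma_{12}
Answer: -\frac{136}{9} - \frac{4}{5} \gamma_{1} + \frac{8}{9} \gamma_{2} - \frac{2}{3} \gamma_{12}


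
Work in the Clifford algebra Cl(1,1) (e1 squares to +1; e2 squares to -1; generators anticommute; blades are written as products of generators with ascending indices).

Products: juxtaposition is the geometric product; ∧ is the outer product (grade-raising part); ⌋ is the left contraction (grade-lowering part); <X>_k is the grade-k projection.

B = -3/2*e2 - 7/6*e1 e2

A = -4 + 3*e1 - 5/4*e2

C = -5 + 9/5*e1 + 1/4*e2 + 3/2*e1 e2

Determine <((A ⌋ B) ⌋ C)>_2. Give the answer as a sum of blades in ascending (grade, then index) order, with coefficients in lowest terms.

step 1: -15/8 + 35/24*e1 + 5/2*e2 + 14/3*e1 e2
step 2: 147/8 + 3/8*e1 + 55/32*e2 - 45/16*e1 e2
step 3: -45/16*e1 e2
Answer: -45/16*e1 e2


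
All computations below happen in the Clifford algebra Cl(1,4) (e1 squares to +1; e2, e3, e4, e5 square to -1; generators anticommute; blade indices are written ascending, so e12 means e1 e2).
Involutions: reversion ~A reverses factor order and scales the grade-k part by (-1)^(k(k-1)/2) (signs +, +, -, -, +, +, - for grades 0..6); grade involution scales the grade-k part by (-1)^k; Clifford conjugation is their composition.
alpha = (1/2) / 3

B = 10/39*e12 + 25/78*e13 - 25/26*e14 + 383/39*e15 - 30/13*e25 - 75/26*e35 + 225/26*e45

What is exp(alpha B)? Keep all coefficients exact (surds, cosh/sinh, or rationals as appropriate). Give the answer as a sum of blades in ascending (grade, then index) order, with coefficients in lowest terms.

B^2 term by term: the squares give (10/39)^2*(e12)^2 + (25/78)^2*(e13)^2 + (-25/26)^2*(e14)^2 + (383/39)^2*(e15)^2 + (-30/13)^2*(e25)^2 + (-75/26)^2*(e35)^2 + (225/26)^2*(e45)^2 = 100/1521*(+1) + 625/6084*(+1) + 625/676*(+1) + 146689/1521*(+1) + 900/169*(-1) + 5625/676*(-1) + 50625/676*(-1) = 9 (each basis 2-blade squares to minus the product of its generators' squares); cross terms between blades sharing an index anticommute and cancel; the commuting (index-disjoint) pairs give grade-4 terms 2*c*c'*(blade product), which cancel blade by blade — e1235: -250/169 + 250/169 = 0; e1245: 750/169 - 750/169 = 0; e1345: 1875/338 - 1875/338 = 0 — confirming B is simple. So B^2 = 9.
B^2 = 9 — a positive square means the series sums to a boost: l = 3, alpha*l = 1/2, so exp(alpha B) = cosh(1/2) + (sinh(1/2)/3)*B = cosh(1/2) + (sinh(1/2)/3)*B.
Answer: cosh(1/2) + 10*sinh(1/2)/117*e12 + 25*sinh(1/2)/234*e13 - 25*sinh(1/2)/78*e14 + 383*sinh(1/2)/117*e15 - 10*sinh(1/2)/13*e25 - 25*sinh(1/2)/26*e35 + 75*sinh(1/2)/26*e45


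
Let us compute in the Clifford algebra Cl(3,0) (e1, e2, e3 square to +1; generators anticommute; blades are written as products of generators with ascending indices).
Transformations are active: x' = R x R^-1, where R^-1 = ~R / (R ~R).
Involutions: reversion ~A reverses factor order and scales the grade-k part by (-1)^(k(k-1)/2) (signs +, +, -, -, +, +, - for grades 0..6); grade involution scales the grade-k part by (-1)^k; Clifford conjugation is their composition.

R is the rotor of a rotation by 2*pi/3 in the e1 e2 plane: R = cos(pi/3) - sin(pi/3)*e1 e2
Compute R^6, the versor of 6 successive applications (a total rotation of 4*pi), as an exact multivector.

Rotor phase runs at HALF the rotation angle; powers of one rotor simply add phase, so after 6 steps in e1 e2 the phase is 6*pi/3 = 2*pi and R^6 = cos(2*pi) - sin(2*pi)*e1 e2.
cos(2*pi) = 1 and sin(2*pi) = 0, so R^6 = 1. The total rotation 4*pi is 2 full turns, so every vector returns to itself, yet the rotor is +1, back on the identity sheet (an even number of 2*pi turns).
Answer: 1


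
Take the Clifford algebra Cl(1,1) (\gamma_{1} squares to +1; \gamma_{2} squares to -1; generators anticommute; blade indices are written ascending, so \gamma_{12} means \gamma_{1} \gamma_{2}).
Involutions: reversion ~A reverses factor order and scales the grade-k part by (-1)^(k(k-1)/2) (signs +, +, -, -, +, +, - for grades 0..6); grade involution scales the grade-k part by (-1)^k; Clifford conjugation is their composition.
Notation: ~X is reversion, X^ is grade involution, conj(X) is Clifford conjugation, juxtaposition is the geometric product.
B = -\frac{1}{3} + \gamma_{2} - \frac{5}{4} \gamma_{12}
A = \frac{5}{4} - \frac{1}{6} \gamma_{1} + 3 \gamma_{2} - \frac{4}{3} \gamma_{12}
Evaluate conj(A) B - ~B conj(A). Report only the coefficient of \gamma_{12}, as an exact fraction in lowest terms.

first term: \frac{11}{12} + \frac{85}{36} \gamma_{1} + \frac{49}{24} \gamma_{2} - \frac{265}{144} \gamma_{12}
second term: \frac{17}{4} + \frac{181}{36} \gamma_{1} + \frac{49}{24} \gamma_{2} + \frac{137}{144} \gamma_{12}
Answer: -\frac{67}{24}


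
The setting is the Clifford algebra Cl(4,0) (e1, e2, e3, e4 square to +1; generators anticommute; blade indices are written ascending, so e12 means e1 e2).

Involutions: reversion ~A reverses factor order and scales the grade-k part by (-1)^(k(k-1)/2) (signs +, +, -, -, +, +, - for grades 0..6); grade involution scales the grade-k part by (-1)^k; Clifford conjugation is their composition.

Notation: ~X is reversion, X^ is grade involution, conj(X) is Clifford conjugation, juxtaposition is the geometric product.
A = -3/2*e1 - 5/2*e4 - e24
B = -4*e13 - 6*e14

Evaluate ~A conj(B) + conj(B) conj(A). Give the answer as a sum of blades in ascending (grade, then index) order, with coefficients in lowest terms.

first term: 15*e1 - 6*e3 - 9*e4 + 6*e12 - 10*e134 - 4*e1234
second term: 15*e1 - 6*e3 - 9*e4 - 6*e12 + 10*e134 - 4*e1234
Answer: 30*e1 - 12*e3 - 18*e4 - 8*e1234


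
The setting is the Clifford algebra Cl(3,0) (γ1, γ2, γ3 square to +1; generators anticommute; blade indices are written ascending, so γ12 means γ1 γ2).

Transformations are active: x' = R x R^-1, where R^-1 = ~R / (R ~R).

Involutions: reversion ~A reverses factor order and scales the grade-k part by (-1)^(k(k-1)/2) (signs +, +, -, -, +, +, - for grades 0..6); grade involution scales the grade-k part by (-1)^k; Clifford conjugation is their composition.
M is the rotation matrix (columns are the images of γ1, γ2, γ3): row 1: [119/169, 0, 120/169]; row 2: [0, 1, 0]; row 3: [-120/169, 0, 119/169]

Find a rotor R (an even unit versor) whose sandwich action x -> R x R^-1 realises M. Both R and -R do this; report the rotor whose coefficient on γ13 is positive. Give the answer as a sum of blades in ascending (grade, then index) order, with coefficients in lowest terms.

Method: write R = a + b12*γ12 + b13*γ13 + b23*γ23 with a^2 + b12^2 + b13^2 + b23^2 = 1 (so R^-1 = ~R). Expanding the columns R e_j ~R gives tr M = 4a^2 - 1 and, from the antisymmetric part, M21 - M12 = -4a*b12, M13 - M31 = 4a*b13, M32 - M23 = -4a*b23.
Here tr M = 407/169, so a^2 = (1 + tr M)/4 = 144/169 and a = ±12/13. Taking a = 12/13: M21 - M12 = 0, M13 - M31 = 240/169, M32 - M23 = 0, giving b12 = 0, b13 = 5/13, b23 = 0, i.e. R = 12/13 + 5/13*γ13.
Its γ13 coefficient is already positive.
Answer: 12/13 + 5/13*γ13. Key observation: the double cover Spin(3) -> SO(3) sends R and -R to the same matrix (trace 407/169 here), so the stated sign of the γ13 coefficient is what selects one sheet.


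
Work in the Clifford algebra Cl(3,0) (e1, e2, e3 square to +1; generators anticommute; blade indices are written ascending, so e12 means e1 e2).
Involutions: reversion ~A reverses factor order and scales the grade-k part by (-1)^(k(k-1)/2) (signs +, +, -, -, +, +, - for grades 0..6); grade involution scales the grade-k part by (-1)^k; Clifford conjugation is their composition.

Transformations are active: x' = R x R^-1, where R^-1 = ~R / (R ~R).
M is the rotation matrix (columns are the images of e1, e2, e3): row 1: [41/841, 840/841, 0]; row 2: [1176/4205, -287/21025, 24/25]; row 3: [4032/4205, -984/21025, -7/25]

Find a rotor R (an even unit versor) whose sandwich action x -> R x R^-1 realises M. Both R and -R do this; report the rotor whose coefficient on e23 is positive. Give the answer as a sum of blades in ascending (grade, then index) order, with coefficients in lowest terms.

Method: write R = a + b12*e12 + b13*e13 + b23*e23 with a^2 + b12^2 + b13^2 + b23^2 = 1 (so R^-1 = ~R). Expanding the columns R e_j ~R gives tr M = 4a^2 - 1 and, from the antisymmetric part, M21 - M12 = -4a*b12, M13 - M31 = 4a*b13, M32 - M23 = -4a*b23.
Here tr M = -5149/21025, so a^2 = (1 + tr M)/4 = 3969/21025 and a = ±63/145. Taking a = 63/145: M21 - M12 = -3024/4205, M13 - M31 = -4032/4205, M32 - M23 = -21168/21025, giving b12 = 12/29, b13 = -16/29, b23 = 84/145, i.e. R = 63/145 + 12/29*e12 - 16/29*e13 + 84/145*e23.
Its e23 coefficient is already positive.
Answer: 63/145 + 12/29*e12 - 16/29*e13 + 84/145*e23. Uniqueness: Spin(3) -> SO(3) maps R and -R to the same rotation of trace -5149/21025; fixing the sign of the e23 coefficient removes the ambiguity.


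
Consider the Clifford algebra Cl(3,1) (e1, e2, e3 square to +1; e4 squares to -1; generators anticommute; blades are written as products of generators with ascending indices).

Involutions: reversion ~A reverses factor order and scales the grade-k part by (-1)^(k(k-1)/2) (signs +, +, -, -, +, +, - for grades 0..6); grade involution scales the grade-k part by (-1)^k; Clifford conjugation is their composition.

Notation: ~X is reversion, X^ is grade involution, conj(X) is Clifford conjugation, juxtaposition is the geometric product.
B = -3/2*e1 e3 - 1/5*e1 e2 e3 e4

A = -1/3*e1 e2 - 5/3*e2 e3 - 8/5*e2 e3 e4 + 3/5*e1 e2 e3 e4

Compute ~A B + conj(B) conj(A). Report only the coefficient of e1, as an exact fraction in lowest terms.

first term: 3/25 + 8/25*e1 - 5/2*e1 e2 + 1/3*e1 e4 + 1/2*e2 e3 - 9/10*e2 e4 + 1/15*e3 e4 - 12/5*e1 e2 e4
second term: 3/25 + 8/25*e1 - 5/2*e1 e2 + 1/3*e1 e4 + 1/2*e2 e3 + 9/10*e2 e4 + 1/15*e3 e4 + 12/5*e1 e2 e4
Answer: 16/25


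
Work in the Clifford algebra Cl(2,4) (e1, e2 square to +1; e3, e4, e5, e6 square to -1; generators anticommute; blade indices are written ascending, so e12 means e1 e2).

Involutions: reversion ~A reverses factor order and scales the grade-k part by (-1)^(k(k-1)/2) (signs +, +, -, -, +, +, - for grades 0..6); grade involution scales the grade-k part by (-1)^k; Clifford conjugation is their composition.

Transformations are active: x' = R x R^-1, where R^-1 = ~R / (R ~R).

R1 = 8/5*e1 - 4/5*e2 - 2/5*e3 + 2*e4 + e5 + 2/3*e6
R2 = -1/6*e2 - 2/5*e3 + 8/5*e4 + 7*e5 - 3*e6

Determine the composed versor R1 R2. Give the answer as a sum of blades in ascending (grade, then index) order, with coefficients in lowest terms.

Distribute over the terms of R2 (each basis-blade product reordered to ascending indices, repeated generators contracted through their squares):
R1 (-1/6*e2) = 2/15 - 4/15*e12 - 1/15*e23 + 1/3*e24 + 1/6*e25 + 1/9*e26
R1 (-2/5*e3) = -4/25 - 16/25*e13 + 8/25*e23 + 4/5*e34 + 2/5*e35 + 4/15*e36
R1 (8/5*e4) = -16/5 + 64/25*e14 - 32/25*e24 - 16/25*e34 - 8/5*e45 - 16/15*e46
R1 (7*e5) = -7 + 56/5*e15 - 28/5*e25 - 14/5*e35 + 14*e45 - 14/3*e56
R1 (-3*e6) = 2 - 24/5*e16 + 12/5*e26 + 6/5*e36 - 6*e46 - 3*e56
Summing the partial products and collecting blades:
Answer: -617/75 - 4/15*e12 - 16/25*e13 + 64/25*e14 + 56/5*e15 - 24/5*e16 + 19/75*e23 - 71/75*e24 - 163/30*e25 + 113/45*e26 + 4/25*e34 - 12/5*e35 + 22/15*e36 + 62/5*e45 - 106/15*e46 - 23/3*e56


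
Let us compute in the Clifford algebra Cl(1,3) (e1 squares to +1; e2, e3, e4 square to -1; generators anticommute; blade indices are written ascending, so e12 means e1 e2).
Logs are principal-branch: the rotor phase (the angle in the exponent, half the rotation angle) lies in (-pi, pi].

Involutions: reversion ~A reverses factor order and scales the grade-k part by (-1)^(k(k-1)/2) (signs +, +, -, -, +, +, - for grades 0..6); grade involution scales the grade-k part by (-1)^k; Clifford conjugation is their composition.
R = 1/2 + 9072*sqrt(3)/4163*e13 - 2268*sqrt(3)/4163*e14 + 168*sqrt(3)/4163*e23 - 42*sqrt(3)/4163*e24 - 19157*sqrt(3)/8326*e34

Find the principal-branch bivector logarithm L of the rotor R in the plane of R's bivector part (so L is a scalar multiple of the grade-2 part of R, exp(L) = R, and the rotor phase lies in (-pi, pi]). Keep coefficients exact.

The scalar part of R is 1/2, which pins the rotor phase on the principal branch; dividing the bivector part by the sine of that phase recovers the unit plane, and L is the phase times that plane.
Concretely: cos(phase) = 1/2 gives phase = ±pi/3, and since phase/sin(phase) is even the sign is immaterial: L = (phase/sin(phase)) * <R>_2 = (2*sqrt(3)*pi/9) * <R>_2.
Answer: 6048*pi/4163*e13 - 1512*pi/4163*e14 + 112*pi/4163*e23 - 28*pi/4163*e24 - 19157*pi/12489*e34


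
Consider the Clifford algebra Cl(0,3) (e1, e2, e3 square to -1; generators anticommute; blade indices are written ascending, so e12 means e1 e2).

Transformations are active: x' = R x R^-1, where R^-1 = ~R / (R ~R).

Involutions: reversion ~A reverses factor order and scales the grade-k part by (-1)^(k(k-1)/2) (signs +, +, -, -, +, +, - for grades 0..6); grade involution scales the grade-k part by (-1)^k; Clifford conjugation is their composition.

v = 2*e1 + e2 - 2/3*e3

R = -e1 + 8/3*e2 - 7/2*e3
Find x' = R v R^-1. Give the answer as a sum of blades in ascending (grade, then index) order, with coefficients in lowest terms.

~R = -e1 + 8/3*e2 - 7/2*e3, and R ~R = -733/36, so R^-1 = ~R / (-733/36).
R v = -3 - 19/3*e12 + 23/3*e13 + 31/18*e23
Answer: -1682/733*e1 - 157/733*e2 - 802/2199*e3


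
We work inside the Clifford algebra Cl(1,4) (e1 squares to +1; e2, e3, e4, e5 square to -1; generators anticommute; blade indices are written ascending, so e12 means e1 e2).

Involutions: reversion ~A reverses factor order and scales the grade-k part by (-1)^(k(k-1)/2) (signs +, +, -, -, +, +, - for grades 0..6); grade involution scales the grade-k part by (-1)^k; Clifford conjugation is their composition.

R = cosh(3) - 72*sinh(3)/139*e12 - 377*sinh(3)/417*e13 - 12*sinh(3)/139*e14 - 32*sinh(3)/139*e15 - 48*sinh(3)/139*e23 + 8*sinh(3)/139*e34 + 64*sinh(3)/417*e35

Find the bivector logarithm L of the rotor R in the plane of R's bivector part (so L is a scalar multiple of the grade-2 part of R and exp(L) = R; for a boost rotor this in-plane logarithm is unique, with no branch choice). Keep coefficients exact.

The scalar part of R is cosh(3), so cosh pins the rapidity up to sign — the sign comes from the bivector part; dividing that part by sinh of the rapidity yields the plane, and the in-plane L = rapidity * plane is unique because the two sign choices cancel.
Concretely: cosh(rapidity) = cosh(3) gives rapidity = ±3, and since rapidity/sinh(rapidity) is even the sign is immaterial: L = (rapidity/sinh(rapidity)) * <R>_2 = (3/sinh(3)) * <R>_2.
Answer: -216/139*e12 - 377/139*e13 - 36/139*e14 - 96/139*e15 - 144/139*e23 + 24/139*e34 + 64/139*e35


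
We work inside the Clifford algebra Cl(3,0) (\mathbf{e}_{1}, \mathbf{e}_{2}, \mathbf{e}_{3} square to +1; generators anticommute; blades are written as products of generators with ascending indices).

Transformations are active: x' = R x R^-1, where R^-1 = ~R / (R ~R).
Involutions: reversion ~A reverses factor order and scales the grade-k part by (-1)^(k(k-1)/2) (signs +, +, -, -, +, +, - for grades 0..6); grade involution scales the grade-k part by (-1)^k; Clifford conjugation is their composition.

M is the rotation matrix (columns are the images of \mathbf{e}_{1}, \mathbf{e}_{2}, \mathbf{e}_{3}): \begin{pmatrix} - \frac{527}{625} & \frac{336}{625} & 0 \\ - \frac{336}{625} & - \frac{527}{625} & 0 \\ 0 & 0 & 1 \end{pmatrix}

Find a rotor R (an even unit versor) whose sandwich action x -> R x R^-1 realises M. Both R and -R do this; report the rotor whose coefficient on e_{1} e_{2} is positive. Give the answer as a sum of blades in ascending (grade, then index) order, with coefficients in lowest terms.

Method: write R = a + b12*e_{1} e_{2} + b13*e_{1} e_{3} + b23*e_{2} e_{3} with a^2 + b12^2 + b13^2 + b23^2 = 1 (so R^-1 = ~R). Expanding the columns R e_j ~R gives tr M = 4a^2 - 1 and, from the antisymmetric part, M21 - M12 = -4a*b12, M13 - M31 = 4a*b13, M32 - M23 = -4a*b23.
Here tr M = -\frac{429}{625}, so a^2 = (1 + tr M)/4 = \frac{49}{625} and a = ±\frac{7}{25}. Taking a = \frac{7}{25}: M21 - M12 = -\frac{672}{625}, M13 - M31 = 0, M32 - M23 = 0, giving b12 = \frac{24}{25}, b13 = 0, b23 = 0, i.e. R = \frac{7}{25} + \frac{24}{25} e_{1} e_{2}.
Its e_{1} e_{2} coefficient is already positive.
Answer: \frac{7}{25} + \frac{24}{25} e_{1} e_{2}. Uniqueness: Spin(3) -> SO(3) maps R and -R to the same rotation of trace -\frac{429}{625}; fixing the sign of the e_{1} e_{2} coefficient removes the ambiguity.


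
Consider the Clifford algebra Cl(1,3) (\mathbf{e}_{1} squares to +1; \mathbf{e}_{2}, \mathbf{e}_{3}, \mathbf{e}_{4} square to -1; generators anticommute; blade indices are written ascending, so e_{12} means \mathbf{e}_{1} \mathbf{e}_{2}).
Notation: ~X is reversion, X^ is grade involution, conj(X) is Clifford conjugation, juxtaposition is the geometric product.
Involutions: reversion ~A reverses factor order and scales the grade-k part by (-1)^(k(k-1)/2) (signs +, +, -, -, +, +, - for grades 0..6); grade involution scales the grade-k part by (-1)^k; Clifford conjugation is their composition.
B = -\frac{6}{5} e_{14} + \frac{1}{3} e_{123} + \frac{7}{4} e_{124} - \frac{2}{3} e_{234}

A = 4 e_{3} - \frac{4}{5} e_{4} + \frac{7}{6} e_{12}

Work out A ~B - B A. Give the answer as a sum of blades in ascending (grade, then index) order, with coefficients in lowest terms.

first term: -\frac{24}{25} e_{1} - \frac{7}{18} e_{3} - \frac{49}{24} e_{4} - \frac{1}{15} e_{12} + \frac{8}{15} e_{23} + \frac{19}{15} e_{24} - \frac{251}{45} e_{134} - \frac{109}{15} e_{1234}
second term: -\frac{24}{25} e_{1} + \frac{7}{18} e_{3} + \frac{49}{24} e_{4} + \frac{1}{15} e_{12} - \frac{8}{15} e_{23} - \frac{61}{15} e_{24} + \frac{181}{45} e_{134} - \frac{109}{15} e_{1234}
Answer: -\frac{7}{9} e_{3} - \frac{49}{12} e_{4} - \frac{2}{15} e_{12} + \frac{16}{15} e_{23} + \frac{16}{3} e_{24} - \frac{48}{5} e_{134}


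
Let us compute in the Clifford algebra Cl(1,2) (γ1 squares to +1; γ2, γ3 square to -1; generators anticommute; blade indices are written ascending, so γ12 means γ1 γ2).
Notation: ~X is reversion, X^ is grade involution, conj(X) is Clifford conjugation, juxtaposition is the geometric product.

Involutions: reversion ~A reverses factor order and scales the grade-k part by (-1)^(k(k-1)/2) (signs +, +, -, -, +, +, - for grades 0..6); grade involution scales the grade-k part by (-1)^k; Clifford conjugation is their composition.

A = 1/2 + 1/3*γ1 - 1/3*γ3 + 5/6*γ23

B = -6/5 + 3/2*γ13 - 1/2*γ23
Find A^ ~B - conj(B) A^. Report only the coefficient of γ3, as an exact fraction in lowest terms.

first term: -61/60 - 1/10*γ1 + 1/6*γ2 + 1/10*γ3 + 5/4*γ12 - 3/4*γ13 - 3/4*γ23 - 1/6*γ123
second term: -61/60 + 9/10*γ1 - 1/6*γ2 - 9/10*γ3 - 5/4*γ12 - 3/4*γ13 - 3/4*γ23 - 1/6*γ123
Answer: 1


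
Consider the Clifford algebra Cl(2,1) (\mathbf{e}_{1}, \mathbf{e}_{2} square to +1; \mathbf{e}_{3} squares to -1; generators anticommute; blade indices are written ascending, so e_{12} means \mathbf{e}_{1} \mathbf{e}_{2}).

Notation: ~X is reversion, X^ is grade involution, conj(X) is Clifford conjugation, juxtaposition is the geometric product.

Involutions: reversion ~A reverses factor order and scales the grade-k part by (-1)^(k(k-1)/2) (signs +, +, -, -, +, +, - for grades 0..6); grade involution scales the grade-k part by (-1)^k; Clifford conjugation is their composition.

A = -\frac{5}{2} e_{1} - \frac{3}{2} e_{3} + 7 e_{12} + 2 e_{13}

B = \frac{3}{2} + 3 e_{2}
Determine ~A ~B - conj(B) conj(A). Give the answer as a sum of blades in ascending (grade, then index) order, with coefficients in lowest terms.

first term: -\frac{99}{4} e_{1} - \frac{9}{4} e_{3} - 18 e_{12} - 3 e_{13} + \frac{9}{2} e_{23} + 6 e_{123}
second term: -\frac{69}{4} e_{1} + \frac{9}{4} e_{3} - 3 e_{12} - 3 e_{13} - \frac{9}{2} e_{23} - 6 e_{123}
Answer: -\frac{15}{2} e_{1} - \frac{9}{2} e_{3} - 15 e_{12} + 9 e_{23} + 12 e_{123}


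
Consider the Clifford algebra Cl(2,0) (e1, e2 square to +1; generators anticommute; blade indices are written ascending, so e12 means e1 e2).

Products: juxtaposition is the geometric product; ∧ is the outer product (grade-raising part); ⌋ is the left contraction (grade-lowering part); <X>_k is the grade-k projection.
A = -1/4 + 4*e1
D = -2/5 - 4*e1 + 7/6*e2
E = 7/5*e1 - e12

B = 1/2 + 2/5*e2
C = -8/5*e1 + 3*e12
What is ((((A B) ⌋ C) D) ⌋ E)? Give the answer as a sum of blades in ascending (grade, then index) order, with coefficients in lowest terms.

step 1: -1/8 + 2*e1 - 1/10*e2 + 8/5*e12
step 2: -8 + 1/2*e1 + 6*e2 - 3/8*e12
step 3: 41/5 + 2509/80*e1 - 397/30*e2 + 371/15*e12
step 4: 82369/1200 - 263/150*e1 - 2509/80*e2 - 41/5*e12
Answer: 82369/1200 - 263/150*e1 - 2509/80*e2 - 41/5*e12


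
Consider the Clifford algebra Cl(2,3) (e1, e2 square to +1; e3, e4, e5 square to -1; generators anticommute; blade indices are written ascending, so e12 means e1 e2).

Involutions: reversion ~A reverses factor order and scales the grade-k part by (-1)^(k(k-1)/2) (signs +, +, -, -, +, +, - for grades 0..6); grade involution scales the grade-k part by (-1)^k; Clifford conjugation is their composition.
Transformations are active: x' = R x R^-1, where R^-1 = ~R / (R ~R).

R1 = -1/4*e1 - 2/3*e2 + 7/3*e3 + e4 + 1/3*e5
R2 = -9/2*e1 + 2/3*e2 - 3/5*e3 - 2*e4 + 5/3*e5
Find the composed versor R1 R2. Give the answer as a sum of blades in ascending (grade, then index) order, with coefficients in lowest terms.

Distribute over the terms of R1 (each basis-blade product reordered to ascending indices, repeated generators contracted through their squares):
(-1/4*e1) R2 = 9/8 - 1/6*e12 + 3/20*e13 + 1/2*e14 - 5/12*e15
(-2/3*e2) R2 = -4/9 - 3*e12 + 2/5*e23 + 4/3*e24 - 10/9*e25
(7/3*e3) R2 = 7/5 + 21/2*e13 - 14/9*e23 - 14/3*e34 + 35/9*e35
(e4) R2 = 2 + 9/2*e14 - 2/3*e24 + 3/5*e34 + 5/3*e45
(1/3*e5) R2 = -5/9 + 3/2*e15 - 2/9*e25 + 1/5*e35 + 2/3*e45
Summing the partial products and collecting blades:
Answer: 141/40 - 19/6*e12 + 213/20*e13 + 5*e14 + 13/12*e15 - 52/45*e23 + 2/3*e24 - 4/3*e25 - 61/15*e34 + 184/45*e35 + 7/3*e45


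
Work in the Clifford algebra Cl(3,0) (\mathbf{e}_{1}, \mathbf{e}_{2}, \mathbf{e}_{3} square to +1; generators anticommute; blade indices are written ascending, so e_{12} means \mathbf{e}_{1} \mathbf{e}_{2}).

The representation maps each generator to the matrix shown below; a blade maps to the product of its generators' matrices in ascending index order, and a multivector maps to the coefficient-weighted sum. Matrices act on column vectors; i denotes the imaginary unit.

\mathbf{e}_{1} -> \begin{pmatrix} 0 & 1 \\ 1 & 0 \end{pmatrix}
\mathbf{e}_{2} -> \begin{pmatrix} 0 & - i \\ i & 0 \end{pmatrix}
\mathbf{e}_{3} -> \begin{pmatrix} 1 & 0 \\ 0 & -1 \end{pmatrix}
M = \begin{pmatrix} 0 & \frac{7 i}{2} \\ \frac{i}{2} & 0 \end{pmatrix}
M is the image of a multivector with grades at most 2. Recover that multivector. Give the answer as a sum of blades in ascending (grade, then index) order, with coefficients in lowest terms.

Method: 1, rho(e_{1}), rho(e_{2}), rho(e_{3}) form a trace-orthogonal basis of the 2x2 complex matrices (tr(X Y) = 2 if X = Y, else 0), so M = m0*1 + m1*rho(e_{1}) + m2*rho(e_{2}) + m3*rho(e_{3}) with m0 = tr(M)/2 = 0, m1 = tr(M rho(e_{1}))/2 = 2 i, m2 = tr(M rho(e_{2}))/2 = - \frac{3}{2}, m3 = tr(M rho(e_{3}))/2 = 0.
Multiplying table entries, the bivector images are rho(e_{12}) = i*rho(e_{3}), rho(e_{13}) = -i*rho(e_{2}), rho(e_{23}) = i*rho(e_{1}); with real blade coefficients the real parts of m0..m3 are the coefficients of 1, e_{1}, e_{2}, e_{3} and the imaginary parts give the bivectors (e_{23}: Im m1, e_{13}: -Im m2, e_{12}: Im m3).
Answer: -\frac{3}{2} e_{2} + 2 e_{23}


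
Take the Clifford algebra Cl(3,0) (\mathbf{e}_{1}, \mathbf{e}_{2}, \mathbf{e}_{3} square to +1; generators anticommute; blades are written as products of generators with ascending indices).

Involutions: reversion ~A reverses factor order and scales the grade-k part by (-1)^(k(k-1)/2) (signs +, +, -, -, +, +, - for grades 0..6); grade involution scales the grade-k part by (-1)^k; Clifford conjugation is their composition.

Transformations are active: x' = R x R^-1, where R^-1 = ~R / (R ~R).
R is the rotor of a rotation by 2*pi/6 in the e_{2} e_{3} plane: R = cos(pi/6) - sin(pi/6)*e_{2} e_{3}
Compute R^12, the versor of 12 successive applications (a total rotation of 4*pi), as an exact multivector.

Because a rotor carries half the rotation angle, composing 12 copies of this e_{2} e_{3}-plane rotor multiplies the phase: 12*(pi/6) = 2 \pi, hence R^12 = cos(2 \pi) - sin(2 \pi)*e_{2} e_{3}.
cos(2 \pi) = 1 and sin(2 \pi) = 0, so R^12 = 1. The total rotation 4*pi is 2 full turns, so every vector returns to itself, yet the rotor is +1, back on the identity sheet (an even number of 2*pi turns).
Answer: 1


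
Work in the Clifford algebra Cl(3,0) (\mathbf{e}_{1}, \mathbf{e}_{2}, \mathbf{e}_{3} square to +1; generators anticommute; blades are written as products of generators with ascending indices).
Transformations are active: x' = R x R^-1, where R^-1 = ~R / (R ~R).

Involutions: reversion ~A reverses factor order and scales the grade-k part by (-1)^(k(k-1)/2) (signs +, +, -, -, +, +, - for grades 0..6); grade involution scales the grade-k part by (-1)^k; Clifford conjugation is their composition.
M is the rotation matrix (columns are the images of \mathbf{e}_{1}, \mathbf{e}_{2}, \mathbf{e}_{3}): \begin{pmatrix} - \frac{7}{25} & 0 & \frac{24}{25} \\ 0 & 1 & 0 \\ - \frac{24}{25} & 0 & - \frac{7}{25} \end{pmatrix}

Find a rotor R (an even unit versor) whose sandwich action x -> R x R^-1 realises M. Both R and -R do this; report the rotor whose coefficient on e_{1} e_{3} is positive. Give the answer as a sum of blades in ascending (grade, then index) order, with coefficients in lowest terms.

Method: write R = a + b12*e_{1} e_{2} + b13*e_{1} e_{3} + b23*e_{2} e_{3} with a^2 + b12^2 + b13^2 + b23^2 = 1 (so R^-1 = ~R). Expanding the columns R e_j ~R gives tr M = 4a^2 - 1 and, from the antisymmetric part, M21 - M12 = -4a*b12, M13 - M31 = 4a*b13, M32 - M23 = -4a*b23.
Here tr M = \frac{11}{25}, so a^2 = (1 + tr M)/4 = \frac{9}{25} and a = ±\frac{3}{5}. Taking a = \frac{3}{5}: M21 - M12 = 0, M13 - M31 = \frac{48}{25}, M32 - M23 = 0, giving b12 = 0, b13 = \frac{4}{5}, b23 = 0, i.e. R = \frac{3}{5} + \frac{4}{5} e_{1} e_{3}.
Its e_{1} e_{3} coefficient is already positive.
Answer: \frac{3}{5} + \frac{4}{5} e_{1} e_{3}. Sheet selection: the two-to-one cover makes ±R indistinguishable at the matrix level (trace \frac{11}{25}), so uniqueness comes from the required sign on e_{1} e_{3}.


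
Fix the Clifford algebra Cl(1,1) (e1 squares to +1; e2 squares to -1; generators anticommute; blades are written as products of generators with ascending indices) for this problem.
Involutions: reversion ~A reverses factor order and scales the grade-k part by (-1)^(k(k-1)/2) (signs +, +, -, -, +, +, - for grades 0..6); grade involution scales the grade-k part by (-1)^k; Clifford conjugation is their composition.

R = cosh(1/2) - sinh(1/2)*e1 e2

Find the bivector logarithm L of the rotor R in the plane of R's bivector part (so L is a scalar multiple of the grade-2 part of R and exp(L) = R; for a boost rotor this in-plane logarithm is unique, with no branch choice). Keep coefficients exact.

The scalar part of R is cosh(1/2), which determines |rapidity| via cosh; the sign lives in the bivector part, and pairing them (bivector part over sinh of the rapidity = the plane) gives the unique in-plane L = rapidity * plane.
Concretely: cosh(rapidity) = cosh(1/2) gives rapidity = ±1/2, and since rapidity/sinh(rapidity) is even the sign is immaterial: L = (rapidity/sinh(rapidity)) * <R>_2 = (1/(2*sinh(1/2))) * <R>_2.
Answer: -1/2*e1 e2


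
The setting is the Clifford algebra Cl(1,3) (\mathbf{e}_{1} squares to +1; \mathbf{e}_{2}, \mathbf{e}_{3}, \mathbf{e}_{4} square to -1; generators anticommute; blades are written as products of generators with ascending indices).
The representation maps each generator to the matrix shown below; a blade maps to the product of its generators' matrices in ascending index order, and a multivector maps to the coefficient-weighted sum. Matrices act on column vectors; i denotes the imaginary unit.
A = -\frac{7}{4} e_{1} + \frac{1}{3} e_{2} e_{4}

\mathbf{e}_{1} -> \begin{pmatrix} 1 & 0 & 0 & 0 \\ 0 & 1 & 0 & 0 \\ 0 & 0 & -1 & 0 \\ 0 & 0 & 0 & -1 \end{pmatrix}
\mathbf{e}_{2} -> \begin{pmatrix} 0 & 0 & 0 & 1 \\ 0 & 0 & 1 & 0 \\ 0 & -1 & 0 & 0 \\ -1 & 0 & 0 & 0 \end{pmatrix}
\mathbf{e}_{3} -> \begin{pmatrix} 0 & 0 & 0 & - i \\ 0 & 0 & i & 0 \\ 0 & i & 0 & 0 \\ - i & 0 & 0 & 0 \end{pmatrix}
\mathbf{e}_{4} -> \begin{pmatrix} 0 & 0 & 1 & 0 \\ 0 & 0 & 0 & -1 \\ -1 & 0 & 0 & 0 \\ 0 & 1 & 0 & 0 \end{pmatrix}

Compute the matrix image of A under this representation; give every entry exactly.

Bivector images (products of the table entries): rho(e_{2} e_{4}) = rho(\mathbf{e}_{2})rho(\mathbf{e}_{4}) = \begin{pmatrix} 0 & 1 & 0 & 0 \\ -1 & 0 & 0 & 0 \\ 0 & 0 & 0 & 1 \\ 0 & 0 & -1 & 0 \end{pmatrix}.
M = (-\frac{7}{4})*rho(e_{1}) + (\frac{1}{3})*rho(e_{2} e_{4}), summed entrywise:
Answer: \begin{pmatrix} - \frac{7}{4} & \frac{1}{3} & 0 & 0 \\ - \frac{1}{3} & - \frac{7}{4} & 0 & 0 \\ 0 & 0 & \frac{7}{4} & \frac{1}{3} \\ 0 & 0 & - \frac{1}{3} & \frac{7}{4} \end{pmatrix}


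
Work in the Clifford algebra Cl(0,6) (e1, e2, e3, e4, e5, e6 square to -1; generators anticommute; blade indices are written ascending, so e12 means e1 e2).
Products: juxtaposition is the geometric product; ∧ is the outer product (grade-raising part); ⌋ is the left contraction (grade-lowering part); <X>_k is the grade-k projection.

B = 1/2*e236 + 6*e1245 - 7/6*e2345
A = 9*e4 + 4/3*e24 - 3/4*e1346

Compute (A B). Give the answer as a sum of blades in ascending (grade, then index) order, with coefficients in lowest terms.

step 1: -8*e15 - 14/9*e35 + 3/8*e124 - 54*e125 + 21/2*e235 - 2/3*e346 - 7/8*e1256 + 9/2*e2346 - 9/2*e2356
Answer: -8*e15 - 14/9*e35 + 3/8*e124 - 54*e125 + 21/2*e235 - 2/3*e346 - 7/8*e1256 + 9/2*e2346 - 9/2*e2356


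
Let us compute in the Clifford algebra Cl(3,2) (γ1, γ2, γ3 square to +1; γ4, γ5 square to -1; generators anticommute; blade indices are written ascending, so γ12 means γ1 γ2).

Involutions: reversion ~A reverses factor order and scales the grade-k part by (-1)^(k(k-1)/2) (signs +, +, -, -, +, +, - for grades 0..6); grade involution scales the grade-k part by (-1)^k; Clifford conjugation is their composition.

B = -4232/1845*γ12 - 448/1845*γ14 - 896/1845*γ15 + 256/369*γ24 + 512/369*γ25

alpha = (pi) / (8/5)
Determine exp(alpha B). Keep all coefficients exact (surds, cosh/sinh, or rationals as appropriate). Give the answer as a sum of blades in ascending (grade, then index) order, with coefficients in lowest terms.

B^2 term by term: the squares give (-4232/1845)^2*(γ12)^2 + (-448/1845)^2*(γ14)^2 + (-896/1845)^2*(γ15)^2 + (256/369)^2*(γ24)^2 + (512/369)^2*(γ25)^2 = 17909824/3404025*(-1) + 200704/3404025*(+1) + 802816/3404025*(+1) + 65536/136161*(+1) + 262144/136161*(+1) = -64/25 (each basis 2-blade squares to minus the product of its generators' squares); cross terms between blades sharing an index anticommute and cancel; the commuting (index-disjoint) pairs give grade-4 terms 2*c*c'*(blade product), which cancel blade by blade — γ1245: 458752/680805 - 458752/680805 = 0 — confirming B is simple. So B^2 = -64/25.
B^2 = -64/25 — B^2 < 0, so the exponential closes trigonometrically: l = 8/5, alpha*l = pi, so exp(alpha B) = cos(pi) + (sin(pi)/(8/5))*B = -1 + (0)*B.
Answer: -1
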